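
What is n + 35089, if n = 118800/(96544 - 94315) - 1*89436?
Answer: -40340221/743 ≈ -54294.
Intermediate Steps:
n = -66411348/743 (n = 118800/2229 - 89436 = 118800*(1/2229) - 89436 = 39600/743 - 89436 = -66411348/743 ≈ -89383.)
n + 35089 = -66411348/743 + 35089 = -40340221/743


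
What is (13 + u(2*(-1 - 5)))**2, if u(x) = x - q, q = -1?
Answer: 4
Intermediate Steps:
u(x) = 1 + x (u(x) = x - 1*(-1) = x + 1 = 1 + x)
(13 + u(2*(-1 - 5)))**2 = (13 + (1 + 2*(-1 - 5)))**2 = (13 + (1 + 2*(-6)))**2 = (13 + (1 - 12))**2 = (13 - 11)**2 = 2**2 = 4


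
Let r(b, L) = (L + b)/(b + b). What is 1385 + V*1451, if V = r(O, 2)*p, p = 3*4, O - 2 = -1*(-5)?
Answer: 88049/7 ≈ 12578.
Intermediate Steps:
O = 7 (O = 2 - 1*(-5) = 2 + 5 = 7)
r(b, L) = (L + b)/(2*b) (r(b, L) = (L + b)/((2*b)) = (L + b)*(1/(2*b)) = (L + b)/(2*b))
p = 12
V = 54/7 (V = ((½)*(2 + 7)/7)*12 = ((½)*(⅐)*9)*12 = (9/14)*12 = 54/7 ≈ 7.7143)
1385 + V*1451 = 1385 + (54/7)*1451 = 1385 + 78354/7 = 88049/7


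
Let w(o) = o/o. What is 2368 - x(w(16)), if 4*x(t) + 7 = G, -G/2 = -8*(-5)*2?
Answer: 9639/4 ≈ 2409.8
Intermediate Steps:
w(o) = 1
G = -160 (G = -2*(-8*(-5))*2 = -80*2 = -2*80 = -160)
x(t) = -167/4 (x(t) = -7/4 + (¼)*(-160) = -7/4 - 40 = -167/4)
2368 - x(w(16)) = 2368 - 1*(-167/4) = 2368 + 167/4 = 9639/4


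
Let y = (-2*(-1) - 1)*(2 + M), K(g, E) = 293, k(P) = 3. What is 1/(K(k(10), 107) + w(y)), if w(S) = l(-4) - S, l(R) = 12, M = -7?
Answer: 1/310 ≈ 0.0032258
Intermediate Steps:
y = -5 (y = (-2*(-1) - 1)*(2 - 7) = (2 - 1)*(-5) = 1*(-5) = -5)
w(S) = 12 - S
1/(K(k(10), 107) + w(y)) = 1/(293 + (12 - 1*(-5))) = 1/(293 + (12 + 5)) = 1/(293 + 17) = 1/310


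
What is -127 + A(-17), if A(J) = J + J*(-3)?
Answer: -93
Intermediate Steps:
A(J) = -2*J (A(J) = J - 3*J = -2*J)
-127 + A(-17) = -127 - 2*(-17) = -127 + 34 = -93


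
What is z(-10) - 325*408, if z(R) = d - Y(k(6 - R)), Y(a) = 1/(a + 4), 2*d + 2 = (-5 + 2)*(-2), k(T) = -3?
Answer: -132599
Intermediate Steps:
d = 2 (d = -1 + ((-5 + 2)*(-2))/2 = -1 + (-3*(-2))/2 = -1 + (½)*6 = -1 + 3 = 2)
Y(a) = 1/(4 + a)
z(R) = 1 (z(R) = 2 - 1/(4 - 3) = 2 - 1/1 = 2 - 1*1 = 2 - 1 = 1)
z(-10) - 325*408 = 1 - 325*408 = 1 - 132600 = -132599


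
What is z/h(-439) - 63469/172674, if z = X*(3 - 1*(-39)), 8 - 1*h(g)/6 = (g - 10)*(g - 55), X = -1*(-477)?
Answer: -3663463937/9574686963 ≈ -0.38262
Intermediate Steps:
X = 477
h(g) = 48 - 6*(-55 + g)*(-10 + g) (h(g) = 48 - 6*(g - 10)*(g - 55) = 48 - 6*(-10 + g)*(-55 + g) = 48 - 6*(-55 + g)*(-10 + g))
z = 20034 (z = 477*(3 - 1*(-39)) = 477*(3 + 39) = 477*42 = 20034)
z/h(-439) - 63469/172674 = 20034/(-3252 - 6*(-439)² + 390*(-439)) - 63469/172674 = 20034/(-3252 - 6*192721 - 171210) - 63469*1/172674 = 20034/(-3252 - 1156326 - 171210) - 63469/172674 = 20034/(-1330788) - 63469/172674 = 20034*(-1/1330788) - 63469/172674 = -3339/221798 - 63469/172674 = -3663463937/9574686963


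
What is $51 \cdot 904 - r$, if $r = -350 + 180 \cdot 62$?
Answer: $35294$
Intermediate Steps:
$r = 10810$ ($r = -350 + 11160 = 10810$)
$51 \cdot 904 - r = 51 \cdot 904 - 10810 = 46104 - 10810 = 35294$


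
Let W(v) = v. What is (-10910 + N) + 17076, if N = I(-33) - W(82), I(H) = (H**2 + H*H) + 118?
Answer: 8380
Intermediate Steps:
I(H) = 118 + 2*H**2 (I(H) = (H**2 + H**2) + 118 = 2*H**2 + 118 = 118 + 2*H**2)
N = 2214 (N = (118 + 2*(-33)**2) - 1*82 = (118 + 2*1089) - 82 = (118 + 2178) - 82 = 2296 - 82 = 2214)
(-10910 + N) + 17076 = (-10910 + 2214) + 17076 = -8696 + 17076 = 8380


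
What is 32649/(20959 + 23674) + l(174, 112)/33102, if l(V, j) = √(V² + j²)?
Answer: 32649/44633 + √10705/16551 ≈ 0.73775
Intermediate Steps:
32649/(20959 + 23674) + l(174, 112)/33102 = 32649/(20959 + 23674) + √(174² + 112²)/33102 = 32649/44633 + √(30276 + 12544)*(1/33102) = 32649*(1/44633) + √42820*(1/33102) = 32649/44633 + (2*√10705)*(1/33102) = 32649/44633 + √10705/16551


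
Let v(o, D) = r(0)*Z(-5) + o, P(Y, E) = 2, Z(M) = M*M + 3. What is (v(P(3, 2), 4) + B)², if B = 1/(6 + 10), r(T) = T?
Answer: 1089/256 ≈ 4.2539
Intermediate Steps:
Z(M) = 3 + M² (Z(M) = M² + 3 = 3 + M²)
B = 1/16 ≈ 0.062500
v(o, D) = o (v(o, D) = 0*(3 + (-5)²) + o = 0*(3 + 25) + o = 0*28 + o = 0 + o = o)
(v(P(3, 2), 4) + B)² = (2 + 1/16)² = (33/16)² = 1089/256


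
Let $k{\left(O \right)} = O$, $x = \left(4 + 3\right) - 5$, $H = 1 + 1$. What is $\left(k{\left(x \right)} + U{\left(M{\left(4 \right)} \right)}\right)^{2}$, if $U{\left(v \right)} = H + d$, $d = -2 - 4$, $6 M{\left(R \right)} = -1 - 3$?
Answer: $4$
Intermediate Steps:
$H = 2$
$x = 2$ ($x = 7 - 5 = 2$)
$M{\left(R \right)} = - \frac{2}{3}$ ($M{\left(R \right)} = \frac{-1 - 3}{6} = \frac{1}{6} \left(-4\right) = - \frac{2}{3}$)
$d = -6$ ($d = -2 - 4 = -6$)
$U{\left(v \right)} = -4$ ($U{\left(v \right)} = 2 - 6 = -4$)
$\left(k{\left(x \right)} + U{\left(M{\left(4 \right)} \right)}\right)^{2} = \left(2 - 4\right)^{2} = \left(-2\right)^{2} = 4$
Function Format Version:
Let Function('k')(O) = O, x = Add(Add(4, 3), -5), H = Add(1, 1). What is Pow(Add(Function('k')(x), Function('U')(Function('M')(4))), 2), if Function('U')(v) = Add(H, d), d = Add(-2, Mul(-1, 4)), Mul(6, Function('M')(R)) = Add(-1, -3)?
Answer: 4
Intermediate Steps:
H = 2
x = 2 (x = Add(7, -5) = 2)
Function('M')(R) = Rational(-2, 3) (Function('M')(R) = Mul(Rational(1, 6), Add(-1, -3)) = Mul(Rational(1, 6), -4) = Rational(-2, 3))
d = -6 (d = Add(-2, -4) = -6)
Function('U')(v) = -4 (Function('U')(v) = Add(2, -6) = -4)
Pow(Add(Function('k')(x), Function('U')(Function('M')(4))), 2) = Pow(Add(2, -4), 2) = Pow(-2, 2) = 4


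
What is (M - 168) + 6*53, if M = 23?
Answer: 173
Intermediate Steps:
(M - 168) + 6*53 = (23 - 168) + 6*53 = -145 + 318 = 173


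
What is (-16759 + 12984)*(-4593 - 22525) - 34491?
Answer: 102335959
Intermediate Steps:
(-16759 + 12984)*(-4593 - 22525) - 34491 = -3775*(-27118) - 34491 = 102370450 - 34491 = 102335959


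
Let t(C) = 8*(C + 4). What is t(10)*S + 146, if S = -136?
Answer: -15086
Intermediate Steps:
t(C) = 32 + 8*C (t(C) = 8*(4 + C) = 32 + 8*C)
t(10)*S + 146 = (32 + 8*10)*(-136) + 146 = (32 + 80)*(-136) + 146 = 112*(-136) + 146 = -15232 + 146 = -15086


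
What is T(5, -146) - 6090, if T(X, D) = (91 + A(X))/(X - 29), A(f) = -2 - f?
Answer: -12187/2 ≈ -6093.5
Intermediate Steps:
T(X, D) = (89 - X)/(-29 + X) (T(X, D) = (91 + (-2 - X))/(X - 29) = (89 - X)/(-29 + X))
T(5, -146) - 6090 = (89 - 1*5)/(-29 + 5) - 6090 = (89 - 5)/(-24) - 6090 = -1/24*84 - 6090 = -7/2 - 6090 = -12187/2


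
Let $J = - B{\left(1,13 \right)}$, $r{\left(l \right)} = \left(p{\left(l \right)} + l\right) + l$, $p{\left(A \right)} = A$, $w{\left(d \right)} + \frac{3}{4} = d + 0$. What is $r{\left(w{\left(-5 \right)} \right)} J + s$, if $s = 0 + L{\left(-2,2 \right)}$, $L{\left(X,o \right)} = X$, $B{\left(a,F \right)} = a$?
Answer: $\frac{61}{4} \approx 15.25$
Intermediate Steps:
$w{\left(d \right)} = - \frac{3}{4} + d$ ($w{\left(d \right)} = - \frac{3}{4} + \left(d + 0\right) = - \frac{3}{4} + d$)
$r{\left(l \right)} = 3 l$ ($r{\left(l \right)} = \left(l + l\right) + l = 2 l + l = 3 l$)
$J = -1$ ($J = \left(-1\right) 1 = -1$)
$s = -2$ ($s = 0 - 2 = -2$)
$r{\left(w{\left(-5 \right)} \right)} J + s = 3 \left(- \frac{3}{4} - 5\right) \left(-1\right) - 2 = 3 \left(- \frac{23}{4}\right) \left(-1\right) - 2 = \left(- \frac{69}{4}\right) \left(-1\right) - 2 = \frac{69}{4} - 2 = \frac{61}{4}$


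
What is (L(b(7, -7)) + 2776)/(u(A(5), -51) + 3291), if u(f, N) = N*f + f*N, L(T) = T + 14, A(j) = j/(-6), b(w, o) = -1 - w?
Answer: 1391/1688 ≈ 0.82405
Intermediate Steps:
A(j) = -j/6 (A(j) = j*(-⅙) = -j/6)
L(T) = 14 + T
u(f, N) = 2*N*f (u(f, N) = N*f + N*f = 2*N*f)
(L(b(7, -7)) + 2776)/(u(A(5), -51) + 3291) = ((14 + (-1 - 1*7)) + 2776)/(2*(-51)*(-⅙*5) + 3291) = ((14 + (-1 - 7)) + 2776)/(2*(-51)*(-⅚) + 3291) = ((14 - 8) + 2776)/(85 + 3291) = (6 + 2776)/3376 = 2782*(1/3376) = 1391/1688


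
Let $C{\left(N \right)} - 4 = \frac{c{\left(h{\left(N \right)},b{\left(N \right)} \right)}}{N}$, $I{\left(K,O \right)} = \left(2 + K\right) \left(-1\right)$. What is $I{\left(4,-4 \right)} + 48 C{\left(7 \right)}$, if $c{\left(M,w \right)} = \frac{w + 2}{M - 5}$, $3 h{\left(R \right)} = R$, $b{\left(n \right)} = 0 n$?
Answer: $\frac{1266}{7} \approx 180.86$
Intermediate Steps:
$b{\left(n \right)} = 0$
$h{\left(R \right)} = \frac{R}{3}$
$c{\left(M,w \right)} = \frac{2 + w}{-5 + M}$
$I{\left(K,O \right)} = -2 - K$
$C{\left(N \right)} = 4 + \frac{2}{N \left(-5 + \frac{N}{3}\right)}$ ($C{\left(N \right)} = 4 + \frac{\frac{1}{-5 + \frac{N}{3}} \left(2 + 0\right)}{N} = 4 + \frac{\frac{1}{-5 + \frac{N}{3}} \cdot 2}{N} = 4 + \frac{2 \frac{1}{-5 + \frac{N}{3}}}{N} = 4 + \frac{2}{N \left(-5 + \frac{N}{3}\right)}$)
$I{\left(4,-4 \right)} + 48 C{\left(7 \right)} = \left(-2 - 4\right) + 48 \frac{2 \left(3 + 2 \cdot 7 \left(-15 + 7\right)\right)}{7 \left(-15 + 7\right)} = \left(-2 - 4\right) + 48 \cdot 2 \cdot \frac{1}{7} \frac{1}{-8} \left(3 + 2 \cdot 7 \left(-8\right)\right) = -6 + 48 \cdot 2 \cdot \frac{1}{7} \left(- \frac{1}{8}\right) \left(3 - 112\right) = -6 + 48 \cdot 2 \cdot \frac{1}{7} \left(- \frac{1}{8}\right) \left(-109\right) = -6 + 48 \cdot \frac{109}{28} = -6 + \frac{1308}{7} = \frac{1266}{7}$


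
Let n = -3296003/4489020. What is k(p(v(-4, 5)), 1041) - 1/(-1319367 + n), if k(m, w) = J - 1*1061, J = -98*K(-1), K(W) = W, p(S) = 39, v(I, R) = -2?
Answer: -5703529420439289/5922668146343 ≈ -963.00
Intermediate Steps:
n = -3296003/4489020 (n = -3296003*1/4489020 = -3296003/4489020 ≈ -0.73424)
J = 98 (J = -98*(-1) = 98)
k(m, w) = -963 (k(m, w) = 98 - 1*1061 = 98 - 1061 = -963)
k(p(v(-4, 5)), 1041) - 1/(-1319367 + n) = -963 - 1/(-1319367 - 3296003/4489020) = -963 - 1/(-5922668146343/4489020) = -963 - 1*(-4489020/5922668146343) = -963 + 4489020/5922668146343 = -5703529420439289/5922668146343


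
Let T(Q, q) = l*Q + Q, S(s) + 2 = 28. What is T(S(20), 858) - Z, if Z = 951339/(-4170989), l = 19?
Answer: 2169865619/4170989 ≈ 520.23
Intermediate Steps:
S(s) = 26 (S(s) = -2 + 28 = 26)
Z = -951339/4170989 (Z = 951339*(-1/4170989) = -951339/4170989 ≈ -0.22808)
T(Q, q) = 20*Q (T(Q, q) = 19*Q + Q = 20*Q)
T(S(20), 858) - Z = 20*26 - 1*(-951339/4170989) = 520 + 951339/4170989 = 2169865619/4170989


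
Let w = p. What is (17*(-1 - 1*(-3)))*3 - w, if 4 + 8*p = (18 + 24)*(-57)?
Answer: 1607/4 ≈ 401.75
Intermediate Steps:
p = -1199/4 (p = -½ + ((18 + 24)*(-57))/8 = -½ + (42*(-57))/8 = -½ + (⅛)*(-2394) = -½ - 1197/4 = -1199/4 ≈ -299.75)
w = -1199/4 ≈ -299.75
(17*(-1 - 1*(-3)))*3 - w = (17*(-1 - 1*(-3)))*3 - 1*(-1199/4) = (17*(-1 + 3))*3 + 1199/4 = (17*2)*3 + 1199/4 = 34*3 + 1199/4 = 102 + 1199/4 = 1607/4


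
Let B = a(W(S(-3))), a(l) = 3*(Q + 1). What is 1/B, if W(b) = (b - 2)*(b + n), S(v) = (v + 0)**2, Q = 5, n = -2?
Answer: 1/18 ≈ 0.055556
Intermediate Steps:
S(v) = v**2
W(b) = (-2 + b)**2 (W(b) = (b - 2)*(b - 2) = (-2 + b)*(-2 + b) = (-2 + b)**2)
a(l) = 18 (a(l) = 3*(5 + 1) = 3*6 = 18)
B = 18
1/B = 1/18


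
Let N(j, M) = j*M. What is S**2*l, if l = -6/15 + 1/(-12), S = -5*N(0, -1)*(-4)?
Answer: 0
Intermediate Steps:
N(j, M) = M*j
S = 0 (S = -(-5)*0*(-4) = -5*0*(-4) = 0*(-4) = 0)
l = -29/60 (l = -6*1/15 + 1*(-1/12) = -2/5 - 1/12 = -29/60 ≈ -0.48333)
S**2*l = 0**2*(-29/60) = 0*(-29/60) = 0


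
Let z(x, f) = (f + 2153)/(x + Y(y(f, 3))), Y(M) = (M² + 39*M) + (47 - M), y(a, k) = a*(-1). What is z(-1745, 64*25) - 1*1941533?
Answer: -4848982546813/2497502 ≈ -1.9415e+6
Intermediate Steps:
y(a, k) = -a
Y(M) = 47 + M² + 38*M
z(x, f) = (2153 + f)/(47 + x + f² - 38*f) (z(x, f) = (f + 2153)/(x + (47 + (-f)² + 38*(-f))) = (2153 + f)/(x + (47 + f² - 38*f)) = (2153 + f)/(47 + x + f² - 38*f))
z(-1745, 64*25) - 1*1941533 = (2153 + 64*25)/(47 - 1745 + (64*25)² - 2432*25) - 1*1941533 = (2153 + 1600)/(47 - 1745 + 1600² - 38*1600) - 1941533 = 3753/(47 - 1745 + 2560000 - 60800) - 1941533 = 3753/2497502 - 1941533 = -4848982546813/2497502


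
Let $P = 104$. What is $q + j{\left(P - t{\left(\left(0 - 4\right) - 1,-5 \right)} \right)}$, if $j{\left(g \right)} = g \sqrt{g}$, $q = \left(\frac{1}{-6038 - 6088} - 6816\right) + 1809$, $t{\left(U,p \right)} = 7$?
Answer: $- \frac{60714883}{12126} + 97 \sqrt{97} \approx -4051.7$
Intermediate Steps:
$q = - \frac{60714883}{12126}$ ($q = \left(\frac{1}{-12126} - 6816\right) + 1809 = \left(- \frac{1}{12126} - 6816\right) + 1809 = - \frac{82650817}{12126} + 1809 = - \frac{60714883}{12126} \approx -5007.0$)
$j{\left(g \right)} = g^{\frac{3}{2}}$
$q + j{\left(P - t{\left(\left(0 - 4\right) - 1,-5 \right)} \right)} = - \frac{60714883}{12126} + \left(104 - 7\right)^{\frac{3}{2}} = - \frac{60714883}{12126} + 97^{\frac{3}{2}} = - \frac{60714883}{12126} + 97 \sqrt{97}$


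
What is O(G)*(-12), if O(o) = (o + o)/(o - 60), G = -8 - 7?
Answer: -24/5 ≈ -4.8000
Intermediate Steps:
G = -15
O(o) = 2*o/(-60 + o) (O(o) = (2*o)/(-60 + o) = 2*o/(-60 + o))
O(G)*(-12) = (2*(-15)/(-60 - 15))*(-12) = (2*(-15)/(-75))*(-12) = (2*(-15)*(-1/75))*(-12) = (2/5)*(-12) = -24/5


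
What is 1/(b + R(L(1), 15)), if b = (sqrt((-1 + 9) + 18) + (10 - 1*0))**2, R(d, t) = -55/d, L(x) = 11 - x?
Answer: 482/16481 - 80*sqrt(26)/16481 ≈ 0.0044948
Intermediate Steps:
b = (10 + sqrt(26))**2 (b = (sqrt(8 + 18) + (10 + 0))**2 = (sqrt(26) + 10)**2 = (10 + sqrt(26))**2 ≈ 227.98)
1/(b + R(L(1), 15)) = 1/((10 + sqrt(26))**2 - 55/(11 - 1*1)) = 1/((10 + sqrt(26))**2 - 55/(11 - 1)) = 1/((10 + sqrt(26))**2 - 55/10) = 1/((10 + sqrt(26))**2 - 55*1/10) = 1/((10 + sqrt(26))**2 - 11/2) = 1/(-11/2 + (10 + sqrt(26))**2)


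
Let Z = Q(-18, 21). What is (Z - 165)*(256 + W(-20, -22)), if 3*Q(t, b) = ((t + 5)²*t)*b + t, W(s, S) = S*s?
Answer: -14939640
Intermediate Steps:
Q(t, b) = t/3 + b*t*(5 + t)²/3 (Q(t, b) = (((t + 5)²*t)*b + t)/3 = (((5 + t)²*t)*b + t)/3 = ((t*(5 + t)²)*b + t)/3 = (b*t*(5 + t)² + t)/3 = (t + b*t*(5 + t)²)/3 = t/3 + b*t*(5 + t)²/3)
Z = -21300 (Z = (⅓)*(-18)*(1 + 21*(5 - 18)²) = (⅓)*(-18)*(1 + 21*(-13)²) = (⅓)*(-18)*(1 + 21*169) = (⅓)*(-18)*(1 + 3549) = (⅓)*(-18)*3550 = -21300)
(Z - 165)*(256 + W(-20, -22)) = (-21300 - 165)*(256 - 22*(-20)) = -21465*(256 + 440) = -21465*696 = -14939640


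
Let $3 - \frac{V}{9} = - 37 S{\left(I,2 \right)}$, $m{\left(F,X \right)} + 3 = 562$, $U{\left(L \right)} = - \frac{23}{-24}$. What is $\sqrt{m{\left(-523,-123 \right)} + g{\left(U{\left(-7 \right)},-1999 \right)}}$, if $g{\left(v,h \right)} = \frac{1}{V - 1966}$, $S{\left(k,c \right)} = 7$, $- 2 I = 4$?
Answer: $\frac{\sqrt{438258}}{28} \approx 23.643$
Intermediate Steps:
$I = -2$ ($I = \left(- \frac{1}{2}\right) 4 = -2$)
$U{\left(L \right)} = \frac{23}{24}$ ($U{\left(L \right)} = \left(-23\right) \left(- \frac{1}{24}\right) = \frac{23}{24}$)
$m{\left(F,X \right)} = 559$ ($m{\left(F,X \right)} = -3 + 562 = 559$)
$V = 2358$ ($V = 27 - 9 \left(\left(-37\right) 7\right) = 27 - -2331 = 27 + 2331 = 2358$)
$g{\left(v,h \right)} = \frac{1}{392}$ ($g{\left(v,h \right)} = \frac{1}{2358 - 1966} = \frac{1}{392}$)
$\sqrt{m{\left(-523,-123 \right)} + g{\left(U{\left(-7 \right)},-1999 \right)}} = \sqrt{559 + \frac{1}{392}} = \sqrt{\frac{219129}{392}} = \frac{\sqrt{438258}}{28}$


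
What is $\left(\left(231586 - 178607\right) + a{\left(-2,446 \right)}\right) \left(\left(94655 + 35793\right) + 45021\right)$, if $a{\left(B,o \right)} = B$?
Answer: $9295821213$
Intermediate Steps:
$\left(\left(231586 - 178607\right) + a{\left(-2,446 \right)}\right) \left(\left(94655 + 35793\right) + 45021\right) = \left(\left(231586 - 178607\right) - 2\right) \left(\left(94655 + 35793\right) + 45021\right) = \left(\left(231586 - 178607\right) - 2\right) \left(130448 + 45021\right) = \left(52979 - 2\right) 175469 = 52977 \cdot 175469 = 9295821213$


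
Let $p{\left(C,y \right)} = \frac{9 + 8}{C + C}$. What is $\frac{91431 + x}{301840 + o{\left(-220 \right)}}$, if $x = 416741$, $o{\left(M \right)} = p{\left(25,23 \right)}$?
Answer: $\frac{25408600}{15092017} \approx 1.6836$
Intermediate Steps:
$p{\left(C,y \right)} = \frac{17}{2 C}$
$o{\left(M \right)} = \frac{17}{50}$ ($o{\left(M \right)} = \frac{17}{2 \cdot 25} = \frac{17}{2} \cdot \frac{1}{25} = \frac{17}{50}$)
$\frac{91431 + x}{301840 + o{\left(-220 \right)}} = \frac{91431 + 416741}{301840 + \frac{17}{50}} = \frac{508172}{\frac{15092017}{50}} = 508172 \cdot \frac{50}{15092017} = \frac{25408600}{15092017}$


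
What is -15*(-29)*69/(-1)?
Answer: -30015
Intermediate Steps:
-15*(-29)*69/(-1) = -(-435)*69*(-1) = -(-435)*(-69) = -1*30015 = -30015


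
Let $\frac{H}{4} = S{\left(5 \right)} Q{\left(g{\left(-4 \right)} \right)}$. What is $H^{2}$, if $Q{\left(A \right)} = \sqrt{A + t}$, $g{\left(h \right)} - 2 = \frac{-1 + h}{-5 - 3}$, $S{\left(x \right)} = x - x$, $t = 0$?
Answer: $0$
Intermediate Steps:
$S{\left(x \right)} = 0$
$g{\left(h \right)} = \frac{17}{8} - \frac{h}{8}$ ($g{\left(h \right)} = 2 + \frac{-1 + h}{-5 - 3} = 2 + \frac{-1 + h}{-8} = 2 + \left(-1 + h\right) \left(- \frac{1}{8}\right) = 2 - \left(- \frac{1}{8} + \frac{h}{8}\right) = \frac{17}{8} - \frac{h}{8}$)
$Q{\left(A \right)} = \sqrt{A}$ ($Q{\left(A \right)} = \sqrt{A + 0} = \sqrt{A}$)
$H = 0$ ($H = 4 \cdot 0 \sqrt{\frac{17}{8} - - \frac{1}{2}} = 4 \cdot 0 \sqrt{\frac{17}{8} + \frac{1}{2}} = 4 \cdot 0 \sqrt{\frac{21}{8}} = 4 \cdot 0 \frac{\sqrt{42}}{4} = 4 \cdot 0 = 0$)
$H^{2} = 0^{2} = 0$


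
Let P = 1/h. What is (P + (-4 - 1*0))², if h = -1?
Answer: 25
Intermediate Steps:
P = -1 (P = 1/(-1) = -1)
(P + (-4 - 1*0))² = (-1 + (-4 - 1*0))² = (-1 + (-4 + 0))² = (-1 - 4)² = (-5)² = 25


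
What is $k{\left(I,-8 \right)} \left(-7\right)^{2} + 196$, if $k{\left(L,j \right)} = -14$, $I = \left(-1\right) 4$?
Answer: $-490$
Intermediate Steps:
$I = -4$
$k{\left(I,-8 \right)} \left(-7\right)^{2} + 196 = - 14 \left(-7\right)^{2} + 196 = \left(-14\right) 49 + 196 = -686 + 196 = -490$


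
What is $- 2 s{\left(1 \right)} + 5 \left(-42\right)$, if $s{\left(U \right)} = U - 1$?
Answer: $-210$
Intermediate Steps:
$s{\left(U \right)} = -1 + U$
$- 2 s{\left(1 \right)} + 5 \left(-42\right) = - 2 \left(-1 + 1\right) + 5 \left(-42\right) = \left(-2\right) 0 - 210 = 0 - 210 = -210$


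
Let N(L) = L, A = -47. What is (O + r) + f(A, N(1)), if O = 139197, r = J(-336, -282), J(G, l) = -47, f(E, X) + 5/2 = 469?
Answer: 279233/2 ≈ 1.3962e+5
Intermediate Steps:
f(E, X) = 933/2 (f(E, X) = -5/2 + 469 = 933/2)
r = -47
(O + r) + f(A, N(1)) = (139197 - 47) + 933/2 = 139150 + 933/2 = 279233/2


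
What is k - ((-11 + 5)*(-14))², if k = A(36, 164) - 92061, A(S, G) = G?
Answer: -98953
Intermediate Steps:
k = -91897 (k = 164 - 92061 = -91897)
k - ((-11 + 5)*(-14))² = -91897 - ((-11 + 5)*(-14))² = -91897 - (-6*(-14))² = -91897 - 1*84² = -91897 - 1*7056 = -91897 - 7056 = -98953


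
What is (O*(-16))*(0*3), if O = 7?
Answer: 0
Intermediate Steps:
(O*(-16))*(0*3) = (7*(-16))*(0*3) = -112*0 = 0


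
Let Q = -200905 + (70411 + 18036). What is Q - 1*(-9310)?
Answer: -103148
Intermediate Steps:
Q = -112458 (Q = -200905 + 88447 = -112458)
Q - 1*(-9310) = -112458 - 1*(-9310) = -112458 + 9310 = -103148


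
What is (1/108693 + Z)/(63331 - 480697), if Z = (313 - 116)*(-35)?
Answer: 374719117/22682381319 ≈ 0.016520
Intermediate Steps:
Z = -6895 (Z = 197*(-35) = -6895)
(1/108693 + Z)/(63331 - 480697) = (1/108693 - 6895)/(63331 - 480697) = (1/108693 - 6895)/(-417366) = -749438234/108693*(-1/417366) = 374719117/22682381319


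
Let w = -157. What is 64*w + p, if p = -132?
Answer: -10180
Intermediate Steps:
64*w + p = 64*(-157) - 132 = -10048 - 132 = -10180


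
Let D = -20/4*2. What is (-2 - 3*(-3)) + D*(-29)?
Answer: 297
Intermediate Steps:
D = -10 (D = -20/4*2 = -5*1*2 = -5*2 = -10)
(-2 - 3*(-3)) + D*(-29) = (-2 - 3*(-3)) - 10*(-29) = (-2 + 9) + 290 = 7 + 290 = 297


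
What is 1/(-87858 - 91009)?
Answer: -1/178867 ≈ -5.5907e-6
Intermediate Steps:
1/(-87858 - 91009) = 1/(-178867) = -1/178867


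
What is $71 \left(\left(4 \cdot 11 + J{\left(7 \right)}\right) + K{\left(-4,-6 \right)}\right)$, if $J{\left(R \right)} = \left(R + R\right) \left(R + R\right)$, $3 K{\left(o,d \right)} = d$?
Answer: $16898$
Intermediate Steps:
$K{\left(o,d \right)} = \frac{d}{3}$
$J{\left(R \right)} = 4 R^{2}$ ($J{\left(R \right)} = 2 R 2 R = 4 R^{2}$)
$71 \left(\left(4 \cdot 11 + J{\left(7 \right)}\right) + K{\left(-4,-6 \right)}\right) = 71 \left(\left(4 \cdot 11 + 4 \cdot 7^{2}\right) + \frac{1}{3} \left(-6\right)\right) = 71 \left(\left(44 + 4 \cdot 49\right) - 2\right) = 71 \left(\left(44 + 196\right) - 2\right) = 71 \left(240 - 2\right) = 71 \cdot 238 = 16898$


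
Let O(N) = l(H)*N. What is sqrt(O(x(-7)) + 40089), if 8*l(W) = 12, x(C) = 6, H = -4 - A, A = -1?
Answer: sqrt(40098) ≈ 200.24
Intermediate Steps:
H = -3 (H = -4 - 1*(-1) = -4 + 1 = -3)
l(W) = 3/2 (l(W) = (1/8)*12 = 3/2)
O(N) = 3*N/2
sqrt(O(x(-7)) + 40089) = sqrt((3/2)*6 + 40089) = sqrt(9 + 40089) = sqrt(40098)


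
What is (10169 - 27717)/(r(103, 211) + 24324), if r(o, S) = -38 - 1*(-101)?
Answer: -17548/24387 ≈ -0.71956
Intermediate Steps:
r(o, S) = 63 (r(o, S) = -38 + 101 = 63)
(10169 - 27717)/(r(103, 211) + 24324) = (10169 - 27717)/(63 + 24324) = -17548/24387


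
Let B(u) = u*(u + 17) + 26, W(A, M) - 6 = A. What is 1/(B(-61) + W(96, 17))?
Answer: 1/2812 ≈ 0.00035562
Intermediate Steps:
W(A, M) = 6 + A
B(u) = 26 + u*(17 + u) (B(u) = u*(17 + u) + 26 = 26 + u*(17 + u))
1/(B(-61) + W(96, 17)) = 1/((26 + (-61)**2 + 17*(-61)) + (6 + 96)) = 1/((26 + 3721 - 1037) + 102) = 1/(2710 + 102) = 1/2812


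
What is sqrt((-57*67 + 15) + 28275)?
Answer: 3*sqrt(2719) ≈ 156.43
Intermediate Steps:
sqrt((-57*67 + 15) + 28275) = sqrt((-3819 + 15) + 28275) = sqrt(-3804 + 28275) = sqrt(24471) = 3*sqrt(2719)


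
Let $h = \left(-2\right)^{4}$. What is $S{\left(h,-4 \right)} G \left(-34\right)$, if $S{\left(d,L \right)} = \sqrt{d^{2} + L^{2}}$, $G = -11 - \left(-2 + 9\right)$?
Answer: $2448 \sqrt{17} \approx 10093.0$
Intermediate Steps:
$G = -18$ ($G = -11 - 7 = -18$)
$h = 16$
$S{\left(d,L \right)} = \sqrt{L^{2} + d^{2}}$
$S{\left(h,-4 \right)} G \left(-34\right) = \sqrt{\left(-4\right)^{2} + 16^{2}} \left(-18\right) \left(-34\right) = \sqrt{16 + 256} \left(-18\right) \left(-34\right) = \sqrt{272} \left(-18\right) \left(-34\right) = 4 \sqrt{17} \left(-18\right) \left(-34\right) = - 72 \sqrt{17} \left(-34\right) = 2448 \sqrt{17}$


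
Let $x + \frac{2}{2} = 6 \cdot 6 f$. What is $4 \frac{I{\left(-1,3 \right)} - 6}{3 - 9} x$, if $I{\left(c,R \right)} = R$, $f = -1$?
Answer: $-74$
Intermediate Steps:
$x = -37$ ($x = -1 + 6 \cdot 6 \left(-1\right) = -1 + 36 \left(-1\right) = -1 - 36 = -37$)
$4 \frac{I{\left(-1,3 \right)} - 6}{3 - 9} x = 4 \frac{3 - 6}{3 - 9} \left(-37\right) = 4 \left(- \frac{3}{-6}\right) \left(-37\right) = 4 \left(\left(-3\right) \left(- \frac{1}{6}\right)\right) \left(-37\right) = 4 \cdot \frac{1}{2} \left(-37\right) = 2 \left(-37\right) = -74$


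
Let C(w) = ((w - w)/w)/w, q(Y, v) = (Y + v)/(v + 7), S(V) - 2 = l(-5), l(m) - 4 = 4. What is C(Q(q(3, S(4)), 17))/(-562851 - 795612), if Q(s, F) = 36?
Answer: 0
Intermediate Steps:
l(m) = 8 (l(m) = 4 + 4 = 8)
S(V) = 10 (S(V) = 2 + 8 = 10)
q(Y, v) = (Y + v)/(7 + v)
C(w) = 0 (C(w) = (0/w)/w = 0/w = 0)
C(Q(q(3, S(4)), 17))/(-562851 - 795612) = 0/(-562851 - 795612) = 0/(-1358463) = 0*(-1/1358463) = 0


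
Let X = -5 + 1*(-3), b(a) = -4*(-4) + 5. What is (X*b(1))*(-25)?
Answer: 4200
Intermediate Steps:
b(a) = 21 (b(a) = 16 + 5 = 21)
X = -8 (X = -5 - 3 = -8)
(X*b(1))*(-25) = -8*21*(-25) = -168*(-25) = 4200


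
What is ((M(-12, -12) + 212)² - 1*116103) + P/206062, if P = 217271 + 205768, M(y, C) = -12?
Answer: -15681513347/206062 ≈ -76101.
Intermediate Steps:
P = 423039
((M(-12, -12) + 212)² - 1*116103) + P/206062 = ((-12 + 212)² - 1*116103) + 423039/206062 = (200² - 116103) + 423039*(1/206062) = (40000 - 116103) + 423039/206062 = -76103 + 423039/206062 = -15681513347/206062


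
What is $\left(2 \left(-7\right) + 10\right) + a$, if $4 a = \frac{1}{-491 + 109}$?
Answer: $- \frac{6113}{1528} \approx -4.0007$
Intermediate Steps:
$a = - \frac{1}{1528}$ ($a = \frac{1}{4 \left(-491 + 109\right)} = \frac{1}{4 \left(-382\right)} = \frac{1}{4} \left(- \frac{1}{382}\right) = - \frac{1}{1528} \approx -0.00065445$)
$\left(2 \left(-7\right) + 10\right) + a = \left(2 \left(-7\right) + 10\right) - \frac{1}{1528} = \left(-14 + 10\right) - \frac{1}{1528} = -4 - \frac{1}{1528} = - \frac{6113}{1528}$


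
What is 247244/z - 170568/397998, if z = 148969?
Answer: 4055181840/3293853559 ≈ 1.2311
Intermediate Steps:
247244/z - 170568/397998 = 247244/148969 - 170568/397998 = 247244*(1/148969) - 170568*1/397998 = 247244/148969 - 9476/22111 = 4055181840/3293853559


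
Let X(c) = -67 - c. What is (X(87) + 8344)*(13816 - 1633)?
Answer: 99778770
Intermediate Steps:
(X(87) + 8344)*(13816 - 1633) = ((-67 - 1*87) + 8344)*(13816 - 1633) = ((-67 - 87) + 8344)*12183 = (-154 + 8344)*12183 = 8190*12183 = 99778770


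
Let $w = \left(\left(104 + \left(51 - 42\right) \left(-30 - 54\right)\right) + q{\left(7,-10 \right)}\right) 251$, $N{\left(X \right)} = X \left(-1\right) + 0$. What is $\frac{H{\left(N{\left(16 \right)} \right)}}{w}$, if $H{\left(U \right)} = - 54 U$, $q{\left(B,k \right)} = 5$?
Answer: $- \frac{864}{162397} \approx -0.0053203$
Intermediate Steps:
$N{\left(X \right)} = - X$ ($N{\left(X \right)} = - X + 0 = - X$)
$w = -162397$ ($w = \left(\left(104 + \left(51 - 42\right) \left(-30 - 54\right)\right) + 5\right) 251 = \left(\left(104 + 9 \left(-84\right)\right) + 5\right) 251 = \left(\left(104 - 756\right) + 5\right) 251 = \left(-652 + 5\right) 251 = \left(-647\right) 251 = -162397$)
$\frac{H{\left(N{\left(16 \right)} \right)}}{w} = \frac{\left(-54\right) \left(\left(-1\right) 16\right)}{-162397} = \left(-54\right) \left(-16\right) \left(- \frac{1}{162397}\right) = 864 \left(- \frac{1}{162397}\right) = - \frac{864}{162397}$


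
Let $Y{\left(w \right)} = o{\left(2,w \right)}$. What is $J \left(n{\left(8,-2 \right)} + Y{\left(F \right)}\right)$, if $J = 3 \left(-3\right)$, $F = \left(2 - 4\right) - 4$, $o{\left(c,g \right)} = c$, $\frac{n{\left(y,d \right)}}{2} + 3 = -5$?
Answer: $126$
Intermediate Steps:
$n{\left(y,d \right)} = -16$ ($n{\left(y,d \right)} = -6 + 2 \left(-5\right) = -6 - 10 = -16$)
$F = -6$ ($F = -2 - 4 = -6$)
$Y{\left(w \right)} = 2$
$J = -9$
$J \left(n{\left(8,-2 \right)} + Y{\left(F \right)}\right) = - 9 \left(-16 + 2\right) = \left(-9\right) \left(-14\right) = 126$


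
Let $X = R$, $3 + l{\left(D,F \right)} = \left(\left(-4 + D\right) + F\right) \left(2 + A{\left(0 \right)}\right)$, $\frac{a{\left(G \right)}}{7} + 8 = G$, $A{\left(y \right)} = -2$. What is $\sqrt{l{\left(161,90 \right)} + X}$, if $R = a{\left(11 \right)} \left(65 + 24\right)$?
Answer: $\sqrt{1866} \approx 43.197$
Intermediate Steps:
$a{\left(G \right)} = -56 + 7 G$
$R = 1869$ ($R = \left(-56 + 7 \cdot 11\right) \left(65 + 24\right) = \left(-56 + 77\right) 89 = 21 \cdot 89 = 1869$)
$l{\left(D,F \right)} = -3$ ($l{\left(D,F \right)} = -3 + \left(\left(-4 + D\right) + F\right) \left(2 - 2\right) = -3 + \left(-4 + D + F\right) 0 = -3 + 0 = -3$)
$X = 1869$
$\sqrt{l{\left(161,90 \right)} + X} = \sqrt{-3 + 1869} = \sqrt{1866}$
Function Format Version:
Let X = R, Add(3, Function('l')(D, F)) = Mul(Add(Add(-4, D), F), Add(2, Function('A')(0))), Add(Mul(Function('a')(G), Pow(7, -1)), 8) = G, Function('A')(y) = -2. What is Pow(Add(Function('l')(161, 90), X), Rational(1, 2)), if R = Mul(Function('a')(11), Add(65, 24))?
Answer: Pow(1866, Rational(1, 2)) ≈ 43.197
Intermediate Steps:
Function('a')(G) = Add(-56, Mul(7, G))
R = 1869 (R = Mul(Add(-56, Mul(7, 11)), Add(65, 24)) = Mul(Add(-56, 77), 89) = Mul(21, 89) = 1869)
Function('l')(D, F) = -3 (Function('l')(D, F) = Add(-3, Mul(Add(Add(-4, D), F), Add(2, -2))) = Add(-3, Mul(Add(-4, D, F), 0)) = Add(-3, 0) = -3)
X = 1869
Pow(Add(Function('l')(161, 90), X), Rational(1, 2)) = Pow(Add(-3, 1869), Rational(1, 2)) = Pow(1866, Rational(1, 2))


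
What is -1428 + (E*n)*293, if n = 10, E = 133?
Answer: 388262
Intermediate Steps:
-1428 + (E*n)*293 = -1428 + (133*10)*293 = -1428 + 1330*293 = -1428 + 389690 = 388262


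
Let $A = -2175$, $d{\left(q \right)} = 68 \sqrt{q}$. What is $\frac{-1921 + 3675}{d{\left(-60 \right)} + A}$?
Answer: $- \frac{254330}{333871} - \frac{238544 i \sqrt{15}}{5008065} \approx -0.76176 - 0.18448 i$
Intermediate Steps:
$\frac{-1921 + 3675}{d{\left(-60 \right)} + A} = \frac{-1921 + 3675}{68 \sqrt{-60} - 2175} = \frac{1754}{68 \cdot 2 i \sqrt{15} - 2175} = \frac{1754}{136 i \sqrt{15} - 2175} = \frac{1754}{-2175 + 136 i \sqrt{15}}$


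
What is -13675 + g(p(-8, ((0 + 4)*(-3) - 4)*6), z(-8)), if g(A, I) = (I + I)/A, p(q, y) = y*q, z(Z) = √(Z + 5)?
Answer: -13675 + I*√3/384 ≈ -13675.0 + 0.0045106*I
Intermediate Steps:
z(Z) = √(5 + Z)
p(q, y) = q*y
g(A, I) = 2*I/A (g(A, I) = (2*I)/A = 2*I/A)
-13675 + g(p(-8, ((0 + 4)*(-3) - 4)*6), z(-8)) = -13675 + 2*√(5 - 8)/((-8*((0 + 4)*(-3) - 4)*6)) = -13675 + 2*√(-3)/((-8*(4*(-3) - 4)*6)) = -13675 + 2*(I*√3)/((-8*(-12 - 4)*6)) = -13675 + 2*(I*√3)/((-(-128)*6)) = -13675 + 2*(I*√3)/((-8*(-96))) = -13675 + 2*(I*√3)/768 = -13675 + 2*(I*√3)*(1/768) = -13675 + I*√3/384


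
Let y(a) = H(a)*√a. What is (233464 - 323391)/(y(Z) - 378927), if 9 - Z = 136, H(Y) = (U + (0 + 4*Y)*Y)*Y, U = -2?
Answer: 34075768329/8525628742602397 - 736796910706*I*√127/8525628742602397 ≈ 3.9969e-6 - 0.00097392*I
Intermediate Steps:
H(Y) = Y*(-2 + 4*Y²) (H(Y) = (-2 + (0 + 4*Y)*Y)*Y = (-2 + (4*Y)*Y)*Y = (-2 + 4*Y²)*Y = Y*(-2 + 4*Y²))
Z = -127 (Z = 9 - 1*136 = 9 - 136 = -127)
y(a) = √a*(-2*a + 4*a³) (y(a) = (-2*a + 4*a³)*√a = √a*(-2*a + 4*a³))
(233464 - 323391)/(y(Z) - 378927) = (233464 - 323391)/((-127)^(3/2)*(-2 + 4*(-127)²) - 378927) = -89927/((-127*I*√127)*(-2 + 4*16129) - 378927) = -89927/((-127*I*√127)*(-2 + 64516) - 378927) = -89927/(-127*I*√127*64514 - 378927) = -89927/(-8193278*I*√127 - 378927) = -89927/(-378927 - 8193278*I*√127)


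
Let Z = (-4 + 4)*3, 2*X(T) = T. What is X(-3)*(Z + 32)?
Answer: -48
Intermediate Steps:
X(T) = T/2
Z = 0 (Z = 0*3 = 0)
X(-3)*(Z + 32) = ((½)*(-3))*(0 + 32) = -3/2*32 = -48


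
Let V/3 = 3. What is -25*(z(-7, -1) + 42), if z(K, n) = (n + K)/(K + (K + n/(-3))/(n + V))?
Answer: -50550/47 ≈ -1075.5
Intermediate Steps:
V = 9 (V = 3*3 = 9)
z(K, n) = (K + n)/(K + (K - n/3)/(9 + n)) (z(K, n) = (n + K)/(K + (K + n/(-3))/(n + 9)) = (K + n)/(K + (K + n*(-⅓))/(9 + n)) = (K + n)/(K + (K - n/3)/(9 + n)))
-25*(z(-7, -1) + 42) = -25*(3*((-1)² + 9*(-7) + 9*(-1) - 7*(-1))/(-1*(-1) + 30*(-7) + 3*(-7)*(-1)) + 42) = -25*(3*(1 - 63 - 9 + 7)/(1 - 210 + 21) + 42) = -25*(3*(-64)/(-188) + 42) = -25*(3*(-1/188)*(-64) + 42) = -25*(48/47 + 42) = -25*2022/47 = -50550/47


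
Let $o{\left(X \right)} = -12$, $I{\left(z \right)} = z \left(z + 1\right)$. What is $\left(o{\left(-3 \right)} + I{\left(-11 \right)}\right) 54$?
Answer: $5292$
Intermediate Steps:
$I{\left(z \right)} = z \left(1 + z\right)$
$\left(o{\left(-3 \right)} + I{\left(-11 \right)}\right) 54 = \left(-12 - 11 \left(1 - 11\right)\right) 54 = \left(-12 - -110\right) 54 = \left(-12 + 110\right) 54 = 98 \cdot 54 = 5292$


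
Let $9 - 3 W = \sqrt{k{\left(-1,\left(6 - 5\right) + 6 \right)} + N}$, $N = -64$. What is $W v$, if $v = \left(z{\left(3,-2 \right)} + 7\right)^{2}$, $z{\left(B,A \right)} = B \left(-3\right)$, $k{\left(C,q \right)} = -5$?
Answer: $12 - \frac{4 i \sqrt{69}}{3} \approx 12.0 - 11.076 i$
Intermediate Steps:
$z{\left(B,A \right)} = - 3 B$
$W = 3 - \frac{i \sqrt{69}}{3}$ ($W = 3 - \frac{\sqrt{-5 - 64}}{3} = 3 - \frac{\sqrt{-69}}{3} = 3 - \frac{i \sqrt{69}}{3} \approx 3.0 - 2.7689 i$)
$v = 4$ ($v = \left(\left(-3\right) 3 + 7\right)^{2} = \left(-9 + 7\right)^{2} = \left(-2\right)^{2} = 4$)
$W v = \left(3 - \frac{i \sqrt{69}}{3}\right) 4 = 12 - \frac{4 i \sqrt{69}}{3}$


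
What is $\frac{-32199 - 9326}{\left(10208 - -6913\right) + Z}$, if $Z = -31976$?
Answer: $\frac{8305}{2971} \approx 2.7954$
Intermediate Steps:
$\frac{-32199 - 9326}{\left(10208 - -6913\right) + Z} = \frac{-32199 - 9326}{\left(10208 - -6913\right) - 31976} = - \frac{41525}{\left(10208 + 6913\right) - 31976} = - \frac{41525}{17121 - 31976} = - \frac{41525}{-14855} = \left(-41525\right) \left(- \frac{1}{14855}\right) = \frac{8305}{2971}$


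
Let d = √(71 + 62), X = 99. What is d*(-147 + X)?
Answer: -48*√133 ≈ -553.56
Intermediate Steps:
d = √133 ≈ 11.533
d*(-147 + X) = √133*(-147 + 99) = √133*(-48) = -48*√133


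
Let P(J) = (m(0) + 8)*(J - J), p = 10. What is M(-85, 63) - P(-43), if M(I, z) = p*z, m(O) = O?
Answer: 630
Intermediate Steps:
M(I, z) = 10*z
P(J) = 0 (P(J) = (0 + 8)*(J - J) = 8*0 = 0)
M(-85, 63) - P(-43) = 10*63 - 1*0 = 630 + 0 = 630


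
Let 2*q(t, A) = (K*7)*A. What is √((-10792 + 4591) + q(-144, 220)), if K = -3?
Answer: I*√8511 ≈ 92.255*I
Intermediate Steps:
q(t, A) = -21*A/2 (q(t, A) = ((-3*7)*A)/2 = (-21*A)/2 = -21*A/2)
√((-10792 + 4591) + q(-144, 220)) = √((-10792 + 4591) - 21/2*220) = √(-6201 - 2310) = √(-8511) = I*√8511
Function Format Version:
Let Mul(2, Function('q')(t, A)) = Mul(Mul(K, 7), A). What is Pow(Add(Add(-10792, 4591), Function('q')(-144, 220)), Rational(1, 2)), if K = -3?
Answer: Mul(I, Pow(8511, Rational(1, 2))) ≈ Mul(92.255, I)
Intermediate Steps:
Function('q')(t, A) = Mul(Rational(-21, 2), A) (Function('q')(t, A) = Mul(Rational(1, 2), Mul(Mul(-3, 7), A)) = Mul(Rational(1, 2), Mul(-21, A)) = Mul(Rational(-21, 2), A))
Pow(Add(Add(-10792, 4591), Function('q')(-144, 220)), Rational(1, 2)) = Pow(Add(Add(-10792, 4591), Mul(Rational(-21, 2), 220)), Rational(1, 2)) = Pow(Add(-6201, -2310), Rational(1, 2)) = Pow(-8511, Rational(1, 2)) = Mul(I, Pow(8511, Rational(1, 2)))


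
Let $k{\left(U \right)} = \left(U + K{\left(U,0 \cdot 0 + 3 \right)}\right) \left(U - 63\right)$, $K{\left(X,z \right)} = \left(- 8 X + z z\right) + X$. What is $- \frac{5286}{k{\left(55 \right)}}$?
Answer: $- \frac{881}{428} \approx -2.0584$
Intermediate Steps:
$K{\left(X,z \right)} = z^{2} - 7 X$ ($K{\left(X,z \right)} = \left(- 8 X + z^{2}\right) + X = \left(z^{2} - 8 X\right) + X = z^{2} - 7 X$)
$k{\left(U \right)} = \left(-63 + U\right) \left(9 - 6 U\right)$ ($k{\left(U \right)} = \left(U - \left(- \left(0 \cdot 0 + 3\right)^{2} + 7 U\right)\right) \left(U - 63\right) = \left(U - \left(- \left(0 + 3\right)^{2} + 7 U\right)\right) \left(-63 + U\right) = \left(U - \left(-9 + 7 U\right)\right) \left(-63 + U\right) = \left(9 - 6 U\right) \left(-63 + U\right) = \left(-63 + U\right) \left(9 - 6 U\right)$)
$- \frac{5286}{k{\left(55 \right)}} = - \frac{5286}{-567 - 6 \cdot 55^{2} + 387 \cdot 55} = - \frac{5286}{-567 - 18150 + 21285} = - \frac{5286}{2568} = \left(-5286\right) \frac{1}{2568} = - \frac{881}{428}$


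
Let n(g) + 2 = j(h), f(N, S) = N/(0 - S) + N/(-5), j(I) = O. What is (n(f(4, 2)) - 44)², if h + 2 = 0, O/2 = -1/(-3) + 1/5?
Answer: 454276/225 ≈ 2019.0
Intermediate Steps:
O = 16/15 (O = 2*(-1/(-3) + 1/5) = 2*(-1*(-⅓) + 1*(⅕)) = 2*(⅓ + ⅕) = 2*(8/15) = 16/15 ≈ 1.0667)
h = -2 (h = -2 + 0 = -2)
j(I) = 16/15
f(N, S) = -N/5 - N/S (f(N, S) = N/((-S)) + N*(-⅕) = N*(-1/S) - N/5 = -N/S - N/5 = -N/5 - N/S)
n(g) = -14/15 (n(g) = -2 + 16/15 = -14/15)
(n(f(4, 2)) - 44)² = (-14/15 - 44)² = (-674/15)² = 454276/225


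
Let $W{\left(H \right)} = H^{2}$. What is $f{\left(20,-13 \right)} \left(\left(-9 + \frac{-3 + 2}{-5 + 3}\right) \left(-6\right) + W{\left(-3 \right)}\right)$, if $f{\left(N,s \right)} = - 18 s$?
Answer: $14040$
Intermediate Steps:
$f{\left(20,-13 \right)} \left(\left(-9 + \frac{-3 + 2}{-5 + 3}\right) \left(-6\right) + W{\left(-3 \right)}\right) = \left(-18\right) \left(-13\right) \left(\left(-9 + \frac{-3 + 2}{-5 + 3}\right) \left(-6\right) + \left(-3\right)^{2}\right) = 234 \left(\left(-9 - \frac{1}{-2}\right) \left(-6\right) + 9\right) = 234 \left(\left(-9 - - \frac{1}{2}\right) \left(-6\right) + 9\right) = 234 \left(\left(-9 + \frac{1}{2}\right) \left(-6\right) + 9\right) = 234 \left(\left(- \frac{17}{2}\right) \left(-6\right) + 9\right) = 234 \left(51 + 9\right) = 234 \cdot 60 = 14040$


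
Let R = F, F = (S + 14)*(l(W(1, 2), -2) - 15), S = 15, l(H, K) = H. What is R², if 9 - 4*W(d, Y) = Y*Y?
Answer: 2544025/16 ≈ 1.5900e+5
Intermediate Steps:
W(d, Y) = 9/4 - Y²/4 (W(d, Y) = 9/4 - Y*Y/4 = 9/4 - Y²/4)
F = -1595/4 (F = (15 + 14)*((9/4 - ¼*2²) - 15) = 29*((9/4 - ¼*4) - 15) = 29*((9/4 - 1) - 15) = 29*(5/4 - 15) = 29*(-55/4) = -1595/4 ≈ -398.75)
R = -1595/4 ≈ -398.75
R² = (-1595/4)² = 2544025/16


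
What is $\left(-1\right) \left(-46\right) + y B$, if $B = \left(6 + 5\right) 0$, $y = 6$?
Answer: $46$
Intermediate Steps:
$B = 0$ ($B = 11 \cdot 0 = 0$)
$\left(-1\right) \left(-46\right) + y B = \left(-1\right) \left(-46\right) + 6 \cdot 0 = 46 + 0 = 46$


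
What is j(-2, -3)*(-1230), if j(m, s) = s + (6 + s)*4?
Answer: -11070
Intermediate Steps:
j(m, s) = 24 + 5*s (j(m, s) = s + (24 + 4*s) = 24 + 5*s)
j(-2, -3)*(-1230) = (24 + 5*(-3))*(-1230) = (24 - 15)*(-1230) = 9*(-1230) = -11070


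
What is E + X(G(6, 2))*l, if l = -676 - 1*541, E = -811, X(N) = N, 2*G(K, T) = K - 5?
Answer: -2839/2 ≈ -1419.5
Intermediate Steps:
G(K, T) = -5/2 + K/2 (G(K, T) = (K - 5)/2 = (-5 + K)/2 = -5/2 + K/2)
l = -1217 (l = -676 - 541 = -1217)
E + X(G(6, 2))*l = -811 + (-5/2 + (½)*6)*(-1217) = -811 + (-5/2 + 3)*(-1217) = -811 + (½)*(-1217) = -811 - 1217/2 = -2839/2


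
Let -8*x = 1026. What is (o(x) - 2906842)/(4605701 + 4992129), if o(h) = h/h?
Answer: -2906841/9597830 ≈ -0.30286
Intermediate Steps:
x = -513/4 (x = -1/8*1026 = -513/4 ≈ -128.25)
o(h) = 1
(o(x) - 2906842)/(4605701 + 4992129) = (1 - 2906842)/(4605701 + 4992129) = -2906841/9597830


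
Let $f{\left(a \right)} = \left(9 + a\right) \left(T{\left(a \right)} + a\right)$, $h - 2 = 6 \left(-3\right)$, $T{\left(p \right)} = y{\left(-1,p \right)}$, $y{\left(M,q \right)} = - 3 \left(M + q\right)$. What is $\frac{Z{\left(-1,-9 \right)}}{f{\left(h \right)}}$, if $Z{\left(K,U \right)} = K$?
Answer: $\frac{1}{245} \approx 0.0040816$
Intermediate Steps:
$y{\left(M,q \right)} = - 3 M - 3 q$
$T{\left(p \right)} = 3 - 3 p$ ($T{\left(p \right)} = \left(-3\right) \left(-1\right) - 3 p = 3 - 3 p$)
$h = -16$ ($h = 2 + 6 \left(-3\right) = 2 - 18 = -16$)
$f{\left(a \right)} = \left(3 - 2 a\right) \left(9 + a\right)$ ($f{\left(a \right)} = \left(9 + a\right) \left(\left(3 - 3 a\right) + a\right) = \left(9 + a\right) \left(3 - 2 a\right) = \left(3 - 2 a\right) \left(9 + a\right)$)
$\frac{Z{\left(-1,-9 \right)}}{f{\left(h \right)}} = - \frac{1}{27 - -240 - 2 \left(-16\right)^{2}} = - \frac{1}{27 + 240 - 512} = - \frac{1}{-245} = \left(-1\right) \left(- \frac{1}{245}\right) = \frac{1}{245}$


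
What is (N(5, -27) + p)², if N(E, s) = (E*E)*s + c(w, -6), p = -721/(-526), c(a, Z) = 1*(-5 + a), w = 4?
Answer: 125922071025/276676 ≈ 4.5512e+5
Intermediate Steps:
c(a, Z) = -5 + a
p = 721/526 (p = -721*(-1/526) = 721/526 ≈ 1.3707)
N(E, s) = -1 + s*E² (N(E, s) = (E*E)*s + (-5 + 4) = E²*s - 1 = s*E² - 1 = -1 + s*E²)
(N(5, -27) + p)² = ((-1 - 27*5²) + 721/526)² = ((-1 - 27*25) + 721/526)² = ((-1 - 675) + 721/526)² = (-676 + 721/526)² = (-354855/526)² = 125922071025/276676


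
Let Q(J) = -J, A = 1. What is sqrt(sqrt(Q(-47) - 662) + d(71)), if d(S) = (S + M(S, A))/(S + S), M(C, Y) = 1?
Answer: sqrt(2556 + 5041*I*sqrt(615))/71 ≈ 3.5575 + 3.4855*I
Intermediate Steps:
d(S) = (1 + S)/(2*S) (d(S) = (S + 1)/(S + S) = (1 + S)/((2*S)) = (1 + S)*(1/(2*S)) = (1 + S)/(2*S))
sqrt(sqrt(Q(-47) - 662) + d(71)) = sqrt(sqrt(-1*(-47) - 662) + (1/2)*(1 + 71)/71) = sqrt(sqrt(47 - 662) + (1/2)*(1/71)*72) = sqrt(sqrt(-615) + 36/71) = sqrt(I*sqrt(615) + 36/71) = sqrt(36/71 + I*sqrt(615))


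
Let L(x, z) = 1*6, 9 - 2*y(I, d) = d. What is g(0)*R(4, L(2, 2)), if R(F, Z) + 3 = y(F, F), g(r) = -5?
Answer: 5/2 ≈ 2.5000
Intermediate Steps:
y(I, d) = 9/2 - d/2
L(x, z) = 6
R(F, Z) = 3/2 - F/2 (R(F, Z) = -3 + (9/2 - F/2) = 3/2 - F/2)
g(0)*R(4, L(2, 2)) = -5*(3/2 - ½*4) = -5*(3/2 - 2) = -5*(-½) = 5/2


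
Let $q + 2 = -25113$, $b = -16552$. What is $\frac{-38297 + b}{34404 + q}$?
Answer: $- \frac{54849}{9289} \approx -5.9047$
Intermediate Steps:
$q = -25115$ ($q = -2 - 25113 = -25115$)
$\frac{-38297 + b}{34404 + q} = \frac{-38297 - 16552}{34404 - 25115} = - \frac{54849}{9289}$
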